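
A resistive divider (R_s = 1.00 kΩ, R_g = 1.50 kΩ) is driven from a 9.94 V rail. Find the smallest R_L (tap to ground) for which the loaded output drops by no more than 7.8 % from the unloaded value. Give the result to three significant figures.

R_L(min) ≈ 7.09 kΩ

Output resistance R_th = R_s‖R_g = (1000 × 1500)/2500 = 600.0 Ω.
The fractional drop is R_th/(R_th + R_L); requiring this ≤ 0.0780 gives R_L ≥ R_th(1/0.0780 − 1) = 600.0 × 11.82 = 7.09 kΩ.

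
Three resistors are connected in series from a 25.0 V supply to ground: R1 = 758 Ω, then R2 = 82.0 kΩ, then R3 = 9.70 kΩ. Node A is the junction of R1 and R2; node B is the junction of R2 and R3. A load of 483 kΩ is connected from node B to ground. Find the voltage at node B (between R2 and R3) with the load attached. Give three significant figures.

At node B, R3 is in parallel with the load: R3‖R_L = 9509 Ω.
Below node A the resistance is R2 + (R3‖R_L) = 91510 Ω, so V_A = 25.0 × 91510/92270 = 24.79 V.
Then V_B = V_A × (R3‖R_L)/(R2 + R3‖R_L) = 24.79 × 9509/91510 = 2.58 V.

V ≈ 2.58 V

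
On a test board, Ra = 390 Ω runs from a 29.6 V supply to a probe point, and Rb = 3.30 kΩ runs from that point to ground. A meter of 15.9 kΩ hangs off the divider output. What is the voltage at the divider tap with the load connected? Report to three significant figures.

The load sits in parallel with Rb: Rb‖R_L = (3300 × 15900) / (3300 + 15900) = 2733 Ω.
V_out = 29.6 × 2733 / (390 + 2733) = 29.6 × 2733/3123 = 25.9 V.
(Unloaded it would have been 26.5 V.)

V_out ≈ 25.9 V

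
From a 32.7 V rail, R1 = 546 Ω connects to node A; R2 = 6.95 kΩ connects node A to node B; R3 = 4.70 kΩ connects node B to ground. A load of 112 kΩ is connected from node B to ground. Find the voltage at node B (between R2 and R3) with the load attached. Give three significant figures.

At node B, R3 is in parallel with the load: R3‖R_L = 4511 Ω.
Below node A the resistance is R2 + (R3‖R_L) = 11460 Ω, so V_A = 32.7 × 11460/12010 = 31.21 V.
Then V_B = V_A × (R3‖R_L)/(R2 + R3‖R_L) = 31.21 × 4511/11460 = 12.3 V.

V ≈ 12.3 V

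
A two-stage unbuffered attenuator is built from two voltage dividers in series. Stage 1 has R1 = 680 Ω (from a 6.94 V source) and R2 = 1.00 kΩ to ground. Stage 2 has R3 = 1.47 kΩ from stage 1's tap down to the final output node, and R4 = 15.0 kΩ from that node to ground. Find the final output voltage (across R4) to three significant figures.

Stage 2 presents R3+R4 = 16470 Ω as a load on stage 1's tap.
Stage 1's lower leg becomes R2‖(R3+R4) = 942.8 Ω, so V_mid = 6.94 × 942.8/1623 = 4.032 V.
Stage 2 is itself unloaded: V_out = V_mid × R4/(R3+R4) = 4.032 × 15000/16470 = 3.67 V.

V_out ≈ 3.67 V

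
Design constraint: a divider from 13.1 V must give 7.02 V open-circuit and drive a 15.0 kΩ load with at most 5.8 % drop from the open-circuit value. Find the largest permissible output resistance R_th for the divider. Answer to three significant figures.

Loading drop = R_th/(R_th + R_L) ≤ 0.0580, so R_th ≤ R_L · ε/(1−ε) = 15.0 kΩ × 0.0580/0.9420 = 924 Ω.
(Any R1, R2 with R2/(R1+R2) = 0.536 and R1‖R2 ≤ 924 Ω will meet the spec.)

R_th ≤ 924 Ω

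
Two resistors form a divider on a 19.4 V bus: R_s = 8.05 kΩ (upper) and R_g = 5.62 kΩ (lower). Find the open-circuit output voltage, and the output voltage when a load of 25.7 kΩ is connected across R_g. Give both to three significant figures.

Open-circuit: V = 19.4 × 5.62/(8.05 + 5.62) = 7.98 V.
With the load, R_g becomes R_g‖R_L = 4.612 kΩ, so V = 19.4 × 4.612/12.66 = 7.07 V.

Unloaded: 7.98 V; loaded: 7.07 V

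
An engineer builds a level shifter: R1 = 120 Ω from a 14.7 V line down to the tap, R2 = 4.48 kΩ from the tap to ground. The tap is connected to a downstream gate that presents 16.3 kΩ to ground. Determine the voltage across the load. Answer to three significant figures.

V_out ≈ 14.2 V

The load sits in parallel with R2: R2‖R_L = (4480 × 16300) / (4480 + 16300) = 3514 Ω.
V_out = 14.7 × 3514 / (120 + 3514) = 14.7 × 3514/3634 = 14.2 V.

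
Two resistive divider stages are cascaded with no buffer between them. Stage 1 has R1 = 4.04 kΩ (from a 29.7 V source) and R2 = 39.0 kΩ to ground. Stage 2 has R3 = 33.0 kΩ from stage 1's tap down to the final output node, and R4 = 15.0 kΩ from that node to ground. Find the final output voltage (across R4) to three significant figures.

V_out ≈ 7.81 V

Stage 2 presents R3+R4 = 48.00 kΩ as a load on stage 1's tap.
Stage 1's lower leg becomes R2‖(R3+R4) = 21.52 kΩ, so V_mid = 29.7 × 21.52/25.56 = 25.01 V.
Stage 2 is itself unloaded: V_out = V_mid × R4/(R3+R4) = 25.01 × 15.0/48.00 = 7.81 V.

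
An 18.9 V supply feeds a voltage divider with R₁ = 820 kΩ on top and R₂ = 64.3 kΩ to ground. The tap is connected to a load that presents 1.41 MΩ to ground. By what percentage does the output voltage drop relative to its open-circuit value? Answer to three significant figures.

4.06 %

The divider's output (Thévenin) resistance is R₁‖R₂ = 59.62 kΩ.
Fractional drop under load = R_th/(R_th + R_L) = 59.62 / (59.62 + 1410) = 0.04057.
So the output falls by 4.06 %.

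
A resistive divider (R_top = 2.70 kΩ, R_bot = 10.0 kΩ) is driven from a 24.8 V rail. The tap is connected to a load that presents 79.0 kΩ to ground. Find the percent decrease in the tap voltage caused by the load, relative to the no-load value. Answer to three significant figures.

2.62 %

The divider's output (Thévenin) resistance is R_top‖R_bot = 2.126 kΩ.
Fractional drop under load = R_th/(R_th + R_L) = 2.126 / (2.126 + 79.0) = 0.02621.
So the output falls by 2.62 %.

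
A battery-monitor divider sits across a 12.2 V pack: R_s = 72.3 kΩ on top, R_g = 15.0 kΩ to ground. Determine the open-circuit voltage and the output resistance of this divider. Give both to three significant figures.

V_th is the open-circuit tap voltage: 12.2 × 15.0/(72.3 + 15.0) = 2.10 V.
With the supply zeroed, R_s and R_g appear in parallel from the tap: R_th = R_s‖R_g = (72.3 × 15.0)/87.30 = 12.4 kΩ.

V_th = 2.10 V, R_th = 12.4 kΩ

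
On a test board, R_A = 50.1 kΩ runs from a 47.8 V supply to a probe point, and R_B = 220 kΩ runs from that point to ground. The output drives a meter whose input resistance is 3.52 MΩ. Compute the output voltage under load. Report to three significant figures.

The load sits in parallel with R_B: R_B‖R_L = (220 × 3520) / (220 + 3520) = 207.1 kΩ.
V_out = 47.8 × 207.1 / (50.1 + 207.1) = 47.8 × 207.1/257.2 = 38.5 V.

V_out ≈ 38.5 V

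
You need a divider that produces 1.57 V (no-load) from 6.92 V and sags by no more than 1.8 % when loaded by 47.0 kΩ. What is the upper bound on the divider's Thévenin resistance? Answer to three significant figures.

R_th ≤ 862 Ω

Loading drop = R_th/(R_th + R_L) ≤ 0.0180, so R_th ≤ R_L · ε/(1−ε) = 47.0 kΩ × 0.0180/0.9820 = 862 Ω.
(Any R1, R2 with R2/(R1+R2) = 0.227 and R1‖R2 ≤ 862 Ω will meet the spec.)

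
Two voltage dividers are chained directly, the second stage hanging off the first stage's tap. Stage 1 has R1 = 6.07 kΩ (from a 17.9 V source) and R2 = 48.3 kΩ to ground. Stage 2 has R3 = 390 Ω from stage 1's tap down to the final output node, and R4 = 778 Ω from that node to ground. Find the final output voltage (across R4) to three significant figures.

V_out ≈ 1.89 V

Stage 2 presents R3+R4 = 1168 Ω as a load on stage 1's tap.
Stage 1's lower leg becomes R2‖(R3+R4) = 1140 Ω, so V_mid = 17.9 × 1140/7210 = 2.831 V.
Stage 2 is itself unloaded: V_out = V_mid × R4/(R3+R4) = 2.831 × 778/1168 = 1.89 V.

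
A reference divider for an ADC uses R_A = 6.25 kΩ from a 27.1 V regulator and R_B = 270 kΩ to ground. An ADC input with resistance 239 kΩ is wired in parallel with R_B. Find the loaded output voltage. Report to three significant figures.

V_out ≈ 25.8 V

The load sits in parallel with R_B: R_B‖R_L = (270 × 239) / (270 + 239) = 126.8 kΩ.
V_out = 27.1 × 126.8 / (6.25 + 126.8) = 27.1 × 126.8/133.0 = 25.8 V.
(Unloaded it would have been 26.5 V.)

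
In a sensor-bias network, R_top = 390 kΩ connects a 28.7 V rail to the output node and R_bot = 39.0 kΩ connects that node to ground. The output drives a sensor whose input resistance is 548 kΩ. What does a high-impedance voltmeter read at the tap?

V_out ≈ 2.45 V

The load sits in parallel with R_bot: R_bot‖R_L = (39.0 × 548) / (39.0 + 548) = 36.41 kΩ.
V_out = 28.7 × 36.41 / (390 + 36.41) = 28.7 × 36.41/426.4 = 2.45 V.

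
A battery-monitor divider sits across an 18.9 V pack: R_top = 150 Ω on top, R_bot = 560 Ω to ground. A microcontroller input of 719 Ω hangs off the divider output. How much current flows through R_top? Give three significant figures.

R_bot‖R_L = 314.8 Ω, so the source sees R_top + R_bot‖R_L = 464.8 Ω.
I = 18.9 V / 464.8 Ω = 40.7 mA.

I ≈ 40.7 mA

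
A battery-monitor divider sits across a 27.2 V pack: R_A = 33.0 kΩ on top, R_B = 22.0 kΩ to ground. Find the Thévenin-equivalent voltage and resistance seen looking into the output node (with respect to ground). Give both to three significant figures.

V_th = 10.9 V, R_th = 13.2 kΩ

V_th is the open-circuit tap voltage: 27.2 × 22.0/(33.0 + 22.0) = 10.9 V.
With the supply zeroed, R_A and R_B appear in parallel from the tap: R_th = R_A‖R_B = (33.0 × 22.0)/55.00 = 13.2 kΩ.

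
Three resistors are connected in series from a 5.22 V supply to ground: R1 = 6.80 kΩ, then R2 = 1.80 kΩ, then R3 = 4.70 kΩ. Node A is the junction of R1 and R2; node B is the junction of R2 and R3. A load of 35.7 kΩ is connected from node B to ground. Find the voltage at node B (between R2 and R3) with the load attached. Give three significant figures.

At node B, R3 is in parallel with the load: R3‖R_L = 4.153 kΩ.
Below node A the resistance is R2 + (R3‖R_L) = 5.953 kΩ, so V_A = 5.22 × 5.953/12.75 = 2.437 V.
Then V_B = V_A × (R3‖R_L)/(R2 + R3‖R_L) = 2.437 × 4.153/5.953 = 1.70 V.

V ≈ 1.70 V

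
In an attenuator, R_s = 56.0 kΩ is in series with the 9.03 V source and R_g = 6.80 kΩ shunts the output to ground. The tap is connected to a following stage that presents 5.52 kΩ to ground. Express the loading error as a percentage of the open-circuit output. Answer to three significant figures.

52.3 %

Unloaded V = 9.03 × 6.80/62.80 = 0.9778 V.
Loaded: R_g‖R_L = 3.047 kΩ, giving V = 9.03 × 3.047/59.05 = 0.4659 V.
Drop = (0.9778 − 0.4659) / 0.9778 = 52.3 %.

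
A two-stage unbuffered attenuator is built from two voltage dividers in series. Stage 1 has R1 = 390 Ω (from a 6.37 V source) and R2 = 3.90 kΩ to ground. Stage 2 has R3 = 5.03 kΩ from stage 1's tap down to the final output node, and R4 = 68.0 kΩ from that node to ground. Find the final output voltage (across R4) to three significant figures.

Stage 2 presents R3+R4 = 73030 Ω as a load on stage 1's tap.
Stage 1's lower leg becomes R2‖(R3+R4) = 3702 Ω, so V_mid = 6.37 × 3702/4092 = 5.763 V.
Stage 2 is itself unloaded: V_out = V_mid × R4/(R3+R4) = 5.763 × 68000/73030 = 5.37 V.

V_out ≈ 5.37 V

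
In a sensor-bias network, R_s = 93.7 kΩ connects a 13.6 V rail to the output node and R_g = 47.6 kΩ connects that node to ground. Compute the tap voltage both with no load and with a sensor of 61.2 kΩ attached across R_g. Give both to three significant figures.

Open-circuit: V = 13.6 × 47.6/(93.7 + 47.6) = 4.58 V.
With the load, R_g becomes R_g‖R_L = 26.77 kΩ, so V = 13.6 × 26.77/120.5 = 3.02 V.

Unloaded: 4.58 V; loaded: 3.02 V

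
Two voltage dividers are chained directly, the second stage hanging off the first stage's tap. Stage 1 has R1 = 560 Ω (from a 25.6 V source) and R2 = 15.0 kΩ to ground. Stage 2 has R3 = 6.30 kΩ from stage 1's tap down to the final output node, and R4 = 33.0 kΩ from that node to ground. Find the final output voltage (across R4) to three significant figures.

Stage 2 presents R3+R4 = 39300 Ω as a load on stage 1's tap.
Stage 1's lower leg becomes R2‖(R3+R4) = 10860 Ω, so V_mid = 25.6 × 10860/11420 = 24.34 V.
Stage 2 is itself unloaded: V_out = V_mid × R4/(R3+R4) = 24.34 × 33000/39300 = 20.4 V.

V_out ≈ 20.4 V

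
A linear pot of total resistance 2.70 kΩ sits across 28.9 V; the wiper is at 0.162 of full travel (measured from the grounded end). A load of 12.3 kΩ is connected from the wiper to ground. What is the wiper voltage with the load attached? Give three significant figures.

The wiper splits the pot into (1−α)R = 2263 Ω above and αR = 437.4 Ω below.
Lower section ‖ load = 422.4 Ω.
V_wiper = 28.9 × 422.4/(2263 + 422.4) = 4.55 V.

V ≈ 4.55 V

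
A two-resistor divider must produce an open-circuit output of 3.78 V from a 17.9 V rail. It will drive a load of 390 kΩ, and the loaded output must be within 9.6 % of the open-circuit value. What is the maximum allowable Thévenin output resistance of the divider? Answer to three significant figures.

R_th ≤ 41.4 kΩ

Loading drop = R_th/(R_th + R_L) ≤ 0.0960, so R_th ≤ R_L · ε/(1−ε) = 390 kΩ × 0.0960/0.9040 = 41.4 kΩ.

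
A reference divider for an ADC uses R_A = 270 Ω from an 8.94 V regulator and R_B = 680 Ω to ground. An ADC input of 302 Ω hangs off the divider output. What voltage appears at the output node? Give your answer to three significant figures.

The load sits in parallel with R_B: R_B‖R_L = (680 × 302) / (680 + 302) = 209.1 Ω.
V_out = 8.94 × 209.1 / (270 + 209.1) = 8.94 × 209.1/479.1 = 3.90 V.

V_out ≈ 3.90 V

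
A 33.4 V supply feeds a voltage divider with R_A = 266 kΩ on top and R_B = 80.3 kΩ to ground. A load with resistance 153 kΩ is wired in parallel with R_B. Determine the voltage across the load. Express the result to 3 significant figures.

The load sits in parallel with R_B: R_B‖R_L = (80.3 × 153) / (80.3 + 153) = 52.66 kΩ.
V_out = 33.4 × 52.66 / (266 + 52.66) = 33.4 × 52.66/318.7 = 5.52 V.

V_out ≈ 5.52 V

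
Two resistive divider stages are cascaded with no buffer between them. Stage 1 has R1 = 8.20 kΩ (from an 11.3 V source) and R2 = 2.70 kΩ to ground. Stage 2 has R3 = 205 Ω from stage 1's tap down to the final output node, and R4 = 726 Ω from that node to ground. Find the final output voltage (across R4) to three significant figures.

V_out ≈ 0.686 V

Stage 2 presents R3+R4 = 931.0 Ω as a load on stage 1's tap.
Stage 1's lower leg becomes R2‖(R3+R4) = 692.3 Ω, so V_mid = 11.3 × 692.3/8892 = 0.8797 V.
Stage 2 is itself unloaded: V_out = V_mid × R4/(R3+R4) = 0.8797 × 726/931.0 = 0.686 V.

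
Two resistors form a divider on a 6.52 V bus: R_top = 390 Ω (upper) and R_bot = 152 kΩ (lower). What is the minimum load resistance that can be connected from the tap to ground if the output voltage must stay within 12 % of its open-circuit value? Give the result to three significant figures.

R_L(min) ≈ 2.85 kΩ

Output resistance R_th = R_top‖R_bot = (390 × 152000)/152400 = 389.0 Ω.
The fractional drop is R_th/(R_th + R_L); requiring this ≤ 0.120 gives R_L ≥ R_th(1/0.120 − 1) = 389.0 × 7.333 = 2.85 kΩ.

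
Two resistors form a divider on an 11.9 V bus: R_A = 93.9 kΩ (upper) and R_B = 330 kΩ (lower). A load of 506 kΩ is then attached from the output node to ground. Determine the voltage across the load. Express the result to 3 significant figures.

The load sits in parallel with R_B: R_B‖R_L = (330 × 506) / (330 + 506) = 199.7 kΩ.
V_out = 11.9 × 199.7 / (93.9 + 199.7) = 11.9 × 199.7/293.6 = 8.09 V.

V_out ≈ 8.09 V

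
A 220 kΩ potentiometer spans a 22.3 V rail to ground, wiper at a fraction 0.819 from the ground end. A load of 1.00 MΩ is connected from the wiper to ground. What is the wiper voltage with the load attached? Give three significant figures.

V ≈ 17.7 V

The wiper splits the pot into (1−α)R = 39.82 kΩ above and αR = 180.2 kΩ below.
Lower section ‖ load = 152.7 kΩ.
V_wiper = 22.3 × 152.7/(39.82 + 152.7) = 17.7 V.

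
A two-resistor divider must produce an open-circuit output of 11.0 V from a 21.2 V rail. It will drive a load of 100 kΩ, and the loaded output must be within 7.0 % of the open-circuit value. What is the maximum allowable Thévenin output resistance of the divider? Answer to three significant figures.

R_th ≤ 7.53 kΩ

Loading drop = R_th/(R_th + R_L) ≤ 0.0700, so R_th ≤ R_L · ε/(1−ε) = 100 kΩ × 0.0700/0.9300 = 7.53 kΩ.
(Any R1, R2 with R2/(R1+R2) = 0.519 and R1‖R2 ≤ 7.53 kΩ will meet the spec.)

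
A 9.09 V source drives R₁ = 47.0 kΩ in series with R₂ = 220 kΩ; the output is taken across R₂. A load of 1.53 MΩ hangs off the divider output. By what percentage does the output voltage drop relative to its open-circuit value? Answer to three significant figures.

The divider's output (Thévenin) resistance is R₁‖R₂ = 38.73 kΩ.
Fractional drop under load = R_th/(R_th + R_L) = 38.73 / (38.73 + 1530) = 0.02469.
So the output falls by 2.47 %.

2.47 %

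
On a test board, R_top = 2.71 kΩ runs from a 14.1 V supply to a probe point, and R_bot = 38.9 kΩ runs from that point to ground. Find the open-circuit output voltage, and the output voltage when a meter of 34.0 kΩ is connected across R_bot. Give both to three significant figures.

Unloaded: 13.2 V; loaded: 12.3 V

Open-circuit: V = 14.1 × 38.9/(2.71 + 38.9) = 13.2 V.
With the load, R_bot becomes R_bot‖R_L = 18.14 kΩ, so V = 14.1 × 18.14/20.85 = 12.3 V.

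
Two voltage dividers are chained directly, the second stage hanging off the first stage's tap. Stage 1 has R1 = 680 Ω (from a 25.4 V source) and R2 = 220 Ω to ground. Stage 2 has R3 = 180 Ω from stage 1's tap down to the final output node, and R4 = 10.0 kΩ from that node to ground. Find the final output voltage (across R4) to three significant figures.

V_out ≈ 6.00 V

Stage 2 presents R3+R4 = 10180 Ω as a load on stage 1's tap.
Stage 1's lower leg becomes R2‖(R3+R4) = 215.3 Ω, so V_mid = 25.4 × 215.3/895.3 = 6.109 V.
Stage 2 is itself unloaded: V_out = V_mid × R4/(R3+R4) = 6.109 × 10000/10180 = 6.00 V.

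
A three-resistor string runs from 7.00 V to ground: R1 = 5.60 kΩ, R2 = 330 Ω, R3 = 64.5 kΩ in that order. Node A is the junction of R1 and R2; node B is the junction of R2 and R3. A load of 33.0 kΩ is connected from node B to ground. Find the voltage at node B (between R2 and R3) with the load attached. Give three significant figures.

At node B, R3 is in parallel with the load: R3‖R_L = 21830 Ω.
Below node A the resistance is R2 + (R3‖R_L) = 22160 Ω, so V_A = 7.00 × 22160/27760 = 5.588 V.
Then V_B = V_A × (R3‖R_L)/(R2 + R3‖R_L) = 5.588 × 21830/22160 = 5.50 V.

V ≈ 5.50 V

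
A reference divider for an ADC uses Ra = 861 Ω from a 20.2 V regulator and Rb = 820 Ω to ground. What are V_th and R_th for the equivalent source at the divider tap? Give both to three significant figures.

V_th = 9.85 V, R_th = 420 Ω

V_th is the open-circuit tap voltage: 20.2 × 820/(861 + 820) = 9.85 V.
With the supply zeroed, Ra and Rb appear in parallel from the tap: R_th = Ra‖Rb = (861 × 820)/1681 = 420 Ω.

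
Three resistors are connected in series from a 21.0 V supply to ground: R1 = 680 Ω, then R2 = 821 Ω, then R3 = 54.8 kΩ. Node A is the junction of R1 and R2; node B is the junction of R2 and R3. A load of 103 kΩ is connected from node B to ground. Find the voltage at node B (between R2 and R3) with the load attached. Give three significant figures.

V ≈ 20.2 V

At node B, R3 is in parallel with the load: R3‖R_L = 35770 Ω.
Below node A the resistance is R2 + (R3‖R_L) = 36590 Ω, so V_A = 21.0 × 36590/37270 = 20.62 V.
Then V_B = V_A × (R3‖R_L)/(R2 + R3‖R_L) = 20.62 × 35770/36590 = 20.2 V.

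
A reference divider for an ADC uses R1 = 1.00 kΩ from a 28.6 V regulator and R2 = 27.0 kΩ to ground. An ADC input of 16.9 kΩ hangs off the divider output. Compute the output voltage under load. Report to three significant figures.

The load sits in parallel with R2: R2‖R_L = (27.0 × 16.9) / (27.0 + 16.9) = 10.39 kΩ.
V_out = 28.6 × 10.39 / (1.00 + 10.39) = 28.6 × 10.39/11.39 = 26.1 V.
(Unloaded it would have been 27.6 V.)

V_out ≈ 26.1 V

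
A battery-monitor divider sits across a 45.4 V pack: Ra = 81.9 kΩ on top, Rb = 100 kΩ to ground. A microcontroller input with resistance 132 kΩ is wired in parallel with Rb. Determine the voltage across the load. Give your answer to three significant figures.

The load sits in parallel with Rb: Rb‖R_L = (100 × 132) / (100 + 132) = 56.90 kΩ.
V_out = 45.4 × 56.90 / (81.9 + 56.90) = 45.4 × 56.90/138.8 = 18.6 V.
(Unloaded it would have been 25.0 V.)

V_out ≈ 18.6 V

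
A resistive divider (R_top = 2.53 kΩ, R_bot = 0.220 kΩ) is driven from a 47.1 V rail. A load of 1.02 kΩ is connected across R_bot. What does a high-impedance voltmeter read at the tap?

V_out ≈ 3.14 V

The load sits in parallel with R_bot: R_bot‖R_L = (220 × 1020) / (220 + 1020) = 181.0 Ω.
V_out = 47.1 × 181.0 / (2530 + 181.0) = 47.1 × 181.0/2711 = 3.14 V.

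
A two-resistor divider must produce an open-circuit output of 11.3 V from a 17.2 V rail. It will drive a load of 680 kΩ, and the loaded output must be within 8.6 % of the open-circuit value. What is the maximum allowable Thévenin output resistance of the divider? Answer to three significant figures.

R_th ≤ 64.0 kΩ

Loading drop = R_th/(R_th + R_L) ≤ 0.0860, so R_th ≤ R_L · ε/(1−ε) = 680 kΩ × 0.0860/0.9140 = 64.0 kΩ.
(Any R1, R2 with R2/(R1+R2) = 0.657 and R1‖R2 ≤ 64.0 kΩ will meet the spec.)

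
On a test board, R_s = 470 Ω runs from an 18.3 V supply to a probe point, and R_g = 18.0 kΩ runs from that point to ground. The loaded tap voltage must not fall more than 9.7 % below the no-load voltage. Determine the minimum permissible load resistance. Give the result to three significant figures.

R_L(min) ≈ 4.26 kΩ

Output resistance R_th = R_s‖R_g = (470 × 18000)/18470 = 458.0 Ω.
The fractional drop is R_th/(R_th + R_L); requiring this ≤ 0.0970 gives R_L ≥ R_th(1/0.0970 − 1) = 458.0 × 9.309 = 4.26 kΩ.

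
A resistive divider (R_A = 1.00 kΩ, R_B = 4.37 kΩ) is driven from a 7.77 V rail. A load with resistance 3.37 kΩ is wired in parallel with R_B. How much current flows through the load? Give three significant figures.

R_B‖R_L = 1.903 kΩ; V_out = 7.77 × 1.903/2.903 = 5.093 V.
I_L = V_out / R_L = 5.093 / 3.37 kΩ = 1.51 mA.

I_L ≈ 1.51 mA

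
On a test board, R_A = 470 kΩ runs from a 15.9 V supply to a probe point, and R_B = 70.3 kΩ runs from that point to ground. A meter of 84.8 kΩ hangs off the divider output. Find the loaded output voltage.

The load sits in parallel with R_B: R_B‖R_L = (70.3 × 84.8) / (70.3 + 84.8) = 38.44 kΩ.
V_out = 15.9 × 38.44 / (470 + 38.44) = 15.9 × 38.44/508.4 = 1.20 V.

V_out ≈ 1.20 V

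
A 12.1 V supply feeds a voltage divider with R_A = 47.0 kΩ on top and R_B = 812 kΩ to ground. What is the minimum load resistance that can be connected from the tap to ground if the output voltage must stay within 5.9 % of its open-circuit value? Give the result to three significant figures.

R_L(min) ≈ 709 kΩ

Output resistance R_th = R_A‖R_B = (47.0 × 812)/859.0 = 44.43 kΩ.
The fractional drop is R_th/(R_th + R_L); requiring this ≤ 0.0590 gives R_L ≥ R_th(1/0.0590 − 1) = 44.43 × 15.95 = 709 kΩ.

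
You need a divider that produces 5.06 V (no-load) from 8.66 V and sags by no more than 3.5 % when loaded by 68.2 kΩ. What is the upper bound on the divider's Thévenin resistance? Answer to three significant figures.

Loading drop = R_th/(R_th + R_L) ≤ 0.0350, so R_th ≤ R_L · ε/(1−ε) = 68.2 kΩ × 0.0350/0.9650 = 2.47 kΩ.

R_th ≤ 2.47 kΩ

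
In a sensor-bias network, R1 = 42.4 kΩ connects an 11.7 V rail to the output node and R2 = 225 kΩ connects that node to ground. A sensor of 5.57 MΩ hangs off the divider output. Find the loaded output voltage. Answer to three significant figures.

V_out ≈ 9.78 V

The load sits in parallel with R2: R2‖R_L = (225 × 5570) / (225 + 5570) = 216.3 kΩ.
V_out = 11.7 × 216.3 / (42.4 + 216.3) = 11.7 × 216.3/258.7 = 9.78 V.
(Unloaded it would have been 9.84 V.)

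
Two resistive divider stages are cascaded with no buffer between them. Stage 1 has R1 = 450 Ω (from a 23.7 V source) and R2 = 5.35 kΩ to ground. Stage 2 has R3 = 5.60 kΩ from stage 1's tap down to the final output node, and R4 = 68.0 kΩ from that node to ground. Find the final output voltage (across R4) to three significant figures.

Stage 2 presents R3+R4 = 73600 Ω as a load on stage 1's tap.
Stage 1's lower leg becomes R2‖(R3+R4) = 4987 Ω, so V_mid = 23.7 × 4987/5437 = 21.74 V.
Stage 2 is itself unloaded: V_out = V_mid × R4/(R3+R4) = 21.74 × 68000/73600 = 20.1 V.

V_out ≈ 20.1 V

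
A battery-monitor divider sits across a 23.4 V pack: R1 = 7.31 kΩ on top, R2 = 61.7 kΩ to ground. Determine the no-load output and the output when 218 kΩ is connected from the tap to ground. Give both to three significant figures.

Open-circuit: V = 23.4 × 61.7/(7.31 + 61.7) = 20.9 V.
With the load, R2 becomes R2‖R_L = 48.09 kΩ, so V = 23.4 × 48.09/55.40 = 20.3 V.

Unloaded: 20.9 V; loaded: 20.3 V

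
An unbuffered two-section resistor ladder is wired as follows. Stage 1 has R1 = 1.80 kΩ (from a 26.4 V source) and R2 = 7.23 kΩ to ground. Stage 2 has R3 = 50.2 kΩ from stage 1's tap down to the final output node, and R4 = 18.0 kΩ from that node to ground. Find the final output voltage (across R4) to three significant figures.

Stage 2 presents R3+R4 = 68.20 kΩ as a load on stage 1's tap.
Stage 1's lower leg becomes R2‖(R3+R4) = 6.537 kΩ, so V_mid = 26.4 × 6.537/8.337 = 20.70 V.
Stage 2 is itself unloaded: V_out = V_mid × R4/(R3+R4) = 20.70 × 18.0/68.20 = 5.46 V.

V_out ≈ 5.46 V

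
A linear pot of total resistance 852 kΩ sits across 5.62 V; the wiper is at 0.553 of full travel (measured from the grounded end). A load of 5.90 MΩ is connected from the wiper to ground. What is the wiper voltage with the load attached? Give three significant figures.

V ≈ 3.00 V

The wiper splits the pot into (1−α)R = 380.8 kΩ above and αR = 471.2 kΩ below.
Lower section ‖ load = 436.3 kΩ.
V_wiper = 5.62 × 436.3/(380.8 + 436.3) = 3.00 V.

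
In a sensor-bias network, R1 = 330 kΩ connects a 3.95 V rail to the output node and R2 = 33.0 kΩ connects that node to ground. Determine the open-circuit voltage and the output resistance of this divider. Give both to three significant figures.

V_th = 0.359 V, R_th = 30.0 kΩ

V_th is the open-circuit tap voltage: 3.95 × 33.0/(330 + 33.0) = 0.359 V.
With the supply zeroed, R1 and R2 appear in parallel from the tap: R_th = R1‖R2 = (330 × 33.0)/363.0 = 30.0 kΩ.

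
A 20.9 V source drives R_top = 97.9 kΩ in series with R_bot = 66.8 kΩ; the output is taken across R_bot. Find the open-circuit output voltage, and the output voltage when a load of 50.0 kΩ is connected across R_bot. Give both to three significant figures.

Unloaded: 8.48 V; loaded: 4.72 V

Open-circuit: V = 20.9 × 66.8/(97.9 + 66.8) = 8.48 V.
With the load, R_bot becomes R_bot‖R_L = 28.60 kΩ, so V = 20.9 × 28.60/126.5 = 4.72 V.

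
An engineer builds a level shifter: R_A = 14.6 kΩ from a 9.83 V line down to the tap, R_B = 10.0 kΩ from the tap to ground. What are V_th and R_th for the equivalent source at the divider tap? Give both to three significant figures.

V_th is the open-circuit tap voltage: 9.83 × 10.0/(14.6 + 10.0) = 4.00 V.
With the supply zeroed, R_A and R_B appear in parallel from the tap: R_th = R_A‖R_B = (14.6 × 10.0)/24.60 = 5.93 kΩ.

V_th = 4.00 V, R_th = 5.93 kΩ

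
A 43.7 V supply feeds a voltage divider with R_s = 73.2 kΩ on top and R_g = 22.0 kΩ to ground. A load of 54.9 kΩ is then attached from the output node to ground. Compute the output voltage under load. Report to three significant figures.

The load sits in parallel with R_g: R_g‖R_L = (22.0 × 54.9) / (22.0 + 54.9) = 15.71 kΩ.
V_out = 43.7 × 15.71 / (73.2 + 15.71) = 43.7 × 15.71/88.91 = 7.72 V.
(Unloaded it would have been 10.1 V.)

V_out ≈ 7.72 V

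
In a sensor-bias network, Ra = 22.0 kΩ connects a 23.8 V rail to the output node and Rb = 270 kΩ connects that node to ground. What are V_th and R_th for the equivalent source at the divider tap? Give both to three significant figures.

V_th is the open-circuit tap voltage: 23.8 × 270/(22.0 + 270) = 22.0 V.
With the supply zeroed, Ra and Rb appear in parallel from the tap: R_th = Ra‖Rb = (22.0 × 270)/292.0 = 20.3 kΩ.

V_th = 22.0 V, R_th = 20.3 kΩ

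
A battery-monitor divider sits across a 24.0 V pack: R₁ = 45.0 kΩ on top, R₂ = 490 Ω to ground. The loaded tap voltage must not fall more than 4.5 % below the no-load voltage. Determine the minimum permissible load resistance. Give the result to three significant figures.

R_L(min) ≈ 10.3 kΩ

Output resistance R_th = R₁‖R₂ = (45000 × 490)/45490 = 484.7 Ω.
The fractional drop is R_th/(R_th + R_L); requiring this ≤ 0.0450 gives R_L ≥ R_th(1/0.0450 − 1) = 484.7 × 21.22 = 10.3 kΩ.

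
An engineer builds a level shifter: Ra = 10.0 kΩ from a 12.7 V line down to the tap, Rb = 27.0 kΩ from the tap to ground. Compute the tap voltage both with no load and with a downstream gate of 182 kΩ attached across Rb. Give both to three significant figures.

Open-circuit: V = 12.7 × 27.0/(10.0 + 27.0) = 9.27 V.
With the load, Rb becomes Rb‖R_L = 23.51 kΩ, so V = 12.7 × 23.51/33.51 = 8.91 V.

Unloaded: 9.27 V; loaded: 8.91 V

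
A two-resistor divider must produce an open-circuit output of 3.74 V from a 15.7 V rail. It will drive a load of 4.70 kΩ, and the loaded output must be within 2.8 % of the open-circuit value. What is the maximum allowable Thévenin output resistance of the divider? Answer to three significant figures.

Loading drop = R_th/(R_th + R_L) ≤ 0.0280, so R_th ≤ R_L · ε/(1−ε) = 4.70 kΩ × 0.0280/0.9720 = 135 Ω.

R_th ≤ 135 Ω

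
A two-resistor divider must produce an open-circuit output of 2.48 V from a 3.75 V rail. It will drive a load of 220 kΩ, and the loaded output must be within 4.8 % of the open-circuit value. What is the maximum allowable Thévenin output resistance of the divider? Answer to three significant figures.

R_th ≤ 11.1 kΩ

Loading drop = R_th/(R_th + R_L) ≤ 0.0480, so R_th ≤ R_L · ε/(1−ε) = 220 kΩ × 0.0480/0.9520 = 11.1 kΩ.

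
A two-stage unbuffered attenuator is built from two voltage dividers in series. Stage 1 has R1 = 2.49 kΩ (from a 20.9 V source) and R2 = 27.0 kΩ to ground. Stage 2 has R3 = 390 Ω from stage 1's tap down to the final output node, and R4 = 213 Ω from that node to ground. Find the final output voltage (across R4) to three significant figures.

Stage 2 presents R3+R4 = 603.0 Ω as a load on stage 1's tap.
Stage 1's lower leg becomes R2‖(R3+R4) = 589.8 Ω, so V_mid = 20.9 × 589.8/3080 = 4.003 V.
Stage 2 is itself unloaded: V_out = V_mid × R4/(R3+R4) = 4.003 × 213/603.0 = 1.41 V.

V_out ≈ 1.41 V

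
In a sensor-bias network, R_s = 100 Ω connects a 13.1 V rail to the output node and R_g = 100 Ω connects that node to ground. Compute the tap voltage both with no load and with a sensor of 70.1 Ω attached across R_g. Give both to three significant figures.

Unloaded: 6.55 V; loaded: 3.82 V

Open-circuit: V = 13.1 × 100/(100 + 100) = 6.55 V.
With the load, R_g becomes R_g‖R_L = 41.21 Ω, so V = 13.1 × 41.21/141.2 = 3.82 V.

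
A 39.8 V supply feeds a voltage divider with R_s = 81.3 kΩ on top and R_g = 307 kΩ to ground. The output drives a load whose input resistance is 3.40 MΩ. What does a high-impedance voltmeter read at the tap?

V_out ≈ 30.9 V

The load sits in parallel with R_g: R_g‖R_L = (307 × 3400) / (307 + 3400) = 281.6 kΩ.
V_out = 39.8 × 281.6 / (81.3 + 281.6) = 39.8 × 281.6/362.9 = 30.9 V.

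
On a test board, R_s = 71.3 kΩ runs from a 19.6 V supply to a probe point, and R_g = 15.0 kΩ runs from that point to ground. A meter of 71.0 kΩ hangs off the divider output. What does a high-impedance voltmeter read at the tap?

V_out ≈ 2.90 V

The load sits in parallel with R_g: R_g‖R_L = (15.0 × 71.0) / (15.0 + 71.0) = 12.38 kΩ.
V_out = 19.6 × 12.38 / (71.3 + 12.38) = 19.6 × 12.38/83.68 = 2.90 V.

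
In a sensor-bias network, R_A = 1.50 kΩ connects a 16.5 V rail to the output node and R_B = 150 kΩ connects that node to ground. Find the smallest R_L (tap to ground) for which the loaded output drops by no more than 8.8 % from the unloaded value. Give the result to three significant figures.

Output resistance R_th = R_A‖R_B = (1.50 × 150)/151.5 = 1.485 kΩ.
The fractional drop is R_th/(R_th + R_L); requiring this ≤ 0.0880 gives R_L ≥ R_th(1/0.0880 − 1) = 1.485 × 10.36 = 15.4 kΩ.

R_L(min) ≈ 15.4 kΩ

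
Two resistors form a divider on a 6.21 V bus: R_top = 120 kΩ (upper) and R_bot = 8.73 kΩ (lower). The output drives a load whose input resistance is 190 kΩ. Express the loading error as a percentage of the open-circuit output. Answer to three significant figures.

4.11 %

The divider's output (Thévenin) resistance is R_top‖R_bot = 8.138 kΩ.
Fractional drop under load = R_th/(R_th + R_L) = 8.138 / (8.138 + 190) = 0.04107.
So the output falls by 4.11 %.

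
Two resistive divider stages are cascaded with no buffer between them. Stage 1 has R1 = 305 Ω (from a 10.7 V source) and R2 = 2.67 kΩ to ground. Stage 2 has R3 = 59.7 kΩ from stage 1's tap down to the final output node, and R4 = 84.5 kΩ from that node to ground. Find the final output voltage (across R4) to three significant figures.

Stage 2 presents R3+R4 = 144200 Ω as a load on stage 1's tap.
Stage 1's lower leg becomes R2‖(R3+R4) = 2621 Ω, so V_mid = 10.7 × 2621/2926 = 9.585 V.
Stage 2 is itself unloaded: V_out = V_mid × R4/(R3+R4) = 9.585 × 84500/144200 = 5.62 V.

V_out ≈ 5.62 V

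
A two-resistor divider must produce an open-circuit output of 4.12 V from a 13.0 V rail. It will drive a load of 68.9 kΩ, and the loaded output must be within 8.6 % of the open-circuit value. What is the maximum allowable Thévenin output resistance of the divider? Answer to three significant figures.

Loading drop = R_th/(R_th + R_L) ≤ 0.0860, so R_th ≤ R_L · ε/(1−ε) = 68.9 kΩ × 0.0860/0.9140 = 6.48 kΩ.

R_th ≤ 6.48 kΩ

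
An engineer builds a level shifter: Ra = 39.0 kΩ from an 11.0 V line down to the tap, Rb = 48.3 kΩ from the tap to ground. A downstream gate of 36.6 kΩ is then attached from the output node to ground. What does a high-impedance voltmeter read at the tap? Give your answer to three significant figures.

The load sits in parallel with Rb: Rb‖R_L = (48.3 × 36.6) / (48.3 + 36.6) = 20.82 kΩ.
V_out = 11.0 × 20.82 / (39.0 + 20.82) = 11.0 × 20.82/59.82 = 3.83 V.
(Unloaded it would have been 6.09 V.)

V_out ≈ 3.83 V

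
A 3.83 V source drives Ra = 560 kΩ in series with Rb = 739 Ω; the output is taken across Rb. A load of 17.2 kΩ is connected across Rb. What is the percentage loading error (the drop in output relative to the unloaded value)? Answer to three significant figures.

The divider's output (Thévenin) resistance is Ra‖Rb = 738.0 Ω.
Fractional drop under load = R_th/(R_th + R_L) = 738.0 / (738.0 + 17200) = 0.04114.
So the output falls by 4.11 %.

4.11 %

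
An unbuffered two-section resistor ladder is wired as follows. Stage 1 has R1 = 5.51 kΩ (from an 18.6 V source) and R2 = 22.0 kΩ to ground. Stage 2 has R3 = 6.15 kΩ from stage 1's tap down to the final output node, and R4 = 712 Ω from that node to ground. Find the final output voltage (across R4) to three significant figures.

V_out ≈ 0.940 V

Stage 2 presents R3+R4 = 6862 Ω as a load on stage 1's tap.
Stage 1's lower leg becomes R2‖(R3+R4) = 5231 Ω, so V_mid = 18.6 × 5231/10740 = 9.058 V.
Stage 2 is itself unloaded: V_out = V_mid × R4/(R3+R4) = 9.058 × 712/6862 = 0.940 V.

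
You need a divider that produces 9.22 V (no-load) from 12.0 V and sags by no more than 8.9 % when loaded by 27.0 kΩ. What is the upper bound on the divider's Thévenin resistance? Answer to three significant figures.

Loading drop = R_th/(R_th + R_L) ≤ 0.0890, so R_th ≤ R_L · ε/(1−ε) = 27.0 kΩ × 0.0890/0.9110 = 2.64 kΩ.
(Any R1, R2 with R2/(R1+R2) = 0.768 and R1‖R2 ≤ 2.64 kΩ will meet the spec.)

R_th ≤ 2.64 kΩ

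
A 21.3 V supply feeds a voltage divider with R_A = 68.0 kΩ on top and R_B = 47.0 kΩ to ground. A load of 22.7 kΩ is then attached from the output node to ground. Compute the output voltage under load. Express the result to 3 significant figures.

V_out ≈ 3.91 V

The load sits in parallel with R_B: R_B‖R_L = (47.0 × 22.7) / (47.0 + 22.7) = 15.31 kΩ.
V_out = 21.3 × 15.31 / (68.0 + 15.31) = 21.3 × 15.31/83.31 = 3.91 V.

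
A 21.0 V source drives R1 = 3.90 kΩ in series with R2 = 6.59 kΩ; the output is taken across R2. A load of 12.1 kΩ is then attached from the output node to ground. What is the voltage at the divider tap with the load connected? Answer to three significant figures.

The load sits in parallel with R2: R2‖R_L = (6.59 × 12.1) / (6.59 + 12.1) = 4.266 kΩ.
V_out = 21.0 × 4.266 / (3.90 + 4.266) = 21.0 × 4.266/8.166 = 11.0 V.

V_out ≈ 11.0 V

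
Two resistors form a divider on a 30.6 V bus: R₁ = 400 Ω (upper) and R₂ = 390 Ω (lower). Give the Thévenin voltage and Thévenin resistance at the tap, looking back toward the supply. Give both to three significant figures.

V_th = 15.1 V, R_th = 197 Ω

V_th is the open-circuit tap voltage: 30.6 × 390/(400 + 390) = 15.1 V.
With the supply zeroed, R₁ and R₂ appear in parallel from the tap: R_th = R₁‖R₂ = (400 × 390)/790.0 = 197 Ω.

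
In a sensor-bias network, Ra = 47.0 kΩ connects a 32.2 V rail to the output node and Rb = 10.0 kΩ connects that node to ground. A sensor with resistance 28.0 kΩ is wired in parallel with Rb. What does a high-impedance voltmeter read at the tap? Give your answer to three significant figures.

The load sits in parallel with Rb: Rb‖R_L = (10.0 × 28.0) / (10.0 + 28.0) = 7.368 kΩ.
V_out = 32.2 × 7.368 / (47.0 + 7.368) = 32.2 × 7.368/54.37 = 4.36 V.

V_out ≈ 4.36 V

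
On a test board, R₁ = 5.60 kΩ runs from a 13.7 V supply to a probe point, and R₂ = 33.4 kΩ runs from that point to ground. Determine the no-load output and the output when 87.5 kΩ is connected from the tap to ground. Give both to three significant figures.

Open-circuit: V = 13.7 × 33.4/(5.60 + 33.4) = 11.7 V.
With the load, R₂ becomes R₂‖R_L = 24.17 kΩ, so V = 13.7 × 24.17/29.77 = 11.1 V.

Unloaded: 11.7 V; loaded: 11.1 V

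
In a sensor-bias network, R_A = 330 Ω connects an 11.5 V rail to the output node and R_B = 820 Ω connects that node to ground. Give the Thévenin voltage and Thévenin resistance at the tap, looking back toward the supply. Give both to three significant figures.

V_th is the open-circuit tap voltage: 11.5 × 820/(330 + 820) = 8.20 V.
With the supply zeroed, R_A and R_B appear in parallel from the tap: R_th = R_A‖R_B = (330 × 820)/1150 = 235 Ω.

V_th = 8.20 V, R_th = 235 Ω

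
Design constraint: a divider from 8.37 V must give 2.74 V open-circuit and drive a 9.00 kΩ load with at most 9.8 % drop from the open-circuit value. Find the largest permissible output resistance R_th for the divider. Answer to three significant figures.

R_th ≤ 978 Ω

Loading drop = R_th/(R_th + R_L) ≤ 0.0980, so R_th ≤ R_L · ε/(1−ε) = 9.00 kΩ × 0.0980/0.9020 = 978 Ω.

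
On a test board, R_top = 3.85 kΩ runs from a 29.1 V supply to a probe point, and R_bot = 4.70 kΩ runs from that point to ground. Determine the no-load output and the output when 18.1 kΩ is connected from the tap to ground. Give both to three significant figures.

Unloaded: 16.0 V; loaded: 14.3 V

Open-circuit: V = 29.1 × 4.70/(3.85 + 4.70) = 16.0 V.
With the load, R_bot becomes R_bot‖R_L = 3.731 kΩ, so V = 29.1 × 3.731/7.581 = 14.3 V.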